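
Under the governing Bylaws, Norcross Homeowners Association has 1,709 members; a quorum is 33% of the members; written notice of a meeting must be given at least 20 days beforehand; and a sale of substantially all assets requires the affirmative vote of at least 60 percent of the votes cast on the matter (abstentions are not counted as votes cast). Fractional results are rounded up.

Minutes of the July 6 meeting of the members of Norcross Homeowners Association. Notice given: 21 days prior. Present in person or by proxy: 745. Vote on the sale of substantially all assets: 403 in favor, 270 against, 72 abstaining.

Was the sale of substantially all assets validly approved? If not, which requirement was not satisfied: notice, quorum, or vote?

Notice: 21 days given; 20 required. Satisfied.
Quorum: 33% of 1,709 = 563.97, rounded up to 564; 745 present. Satisfied.
Vote: requires three-fifths of the votes cast (745 − 72 abstaining = 673); 3/5 of 673 = 403.80, rounded up to 404, so 404 needed; 403 in favor. Not satisfied.

Invalid — vote requirement not satisfied.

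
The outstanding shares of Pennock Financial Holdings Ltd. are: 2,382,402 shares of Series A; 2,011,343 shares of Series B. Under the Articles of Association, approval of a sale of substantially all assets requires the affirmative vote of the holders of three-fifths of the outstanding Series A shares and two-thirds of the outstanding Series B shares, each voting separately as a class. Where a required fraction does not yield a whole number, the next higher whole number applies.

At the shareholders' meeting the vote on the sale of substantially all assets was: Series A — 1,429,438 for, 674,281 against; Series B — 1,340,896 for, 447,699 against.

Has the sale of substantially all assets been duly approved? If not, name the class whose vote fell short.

Not approved — the Series A shares did not give the required vote.

Series A: 3/5 of 2382402 = 1429441.20, rounded up to 1429442; 1,429,442 required, 1,429,438 in favor — not approved.
Series B: 2/3 of 2011343 = 1340895.33, rounded up to 1340896; 1,340,896 required, 1,340,896 in favor — approved.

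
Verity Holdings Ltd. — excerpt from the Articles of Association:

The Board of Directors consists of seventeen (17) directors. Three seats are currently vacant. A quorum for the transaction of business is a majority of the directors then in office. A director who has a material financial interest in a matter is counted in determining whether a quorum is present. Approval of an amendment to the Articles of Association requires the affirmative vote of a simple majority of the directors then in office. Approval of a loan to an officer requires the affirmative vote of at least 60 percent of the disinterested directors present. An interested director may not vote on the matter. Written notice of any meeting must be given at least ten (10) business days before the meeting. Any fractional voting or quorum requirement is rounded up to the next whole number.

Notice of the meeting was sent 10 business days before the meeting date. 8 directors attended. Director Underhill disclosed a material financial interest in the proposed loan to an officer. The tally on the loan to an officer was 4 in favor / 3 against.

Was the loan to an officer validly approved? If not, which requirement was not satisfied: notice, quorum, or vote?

Notice: 10 business days given; 10 required (10 ≥ 10). Satisfied.
Quorum: 8 present (interested directors count toward quorum); quorum is 8. Satisfied.
Vote: the loan to an officer requires three-fifths of the disinterested directors present (8 − 1 = 7). 3/5 of 7 = 4.20, rounded up to 5, so 5 affirmative votes are needed; 4 voted in favor. Not satisfied.

Invalid — vote requirement not satisfied.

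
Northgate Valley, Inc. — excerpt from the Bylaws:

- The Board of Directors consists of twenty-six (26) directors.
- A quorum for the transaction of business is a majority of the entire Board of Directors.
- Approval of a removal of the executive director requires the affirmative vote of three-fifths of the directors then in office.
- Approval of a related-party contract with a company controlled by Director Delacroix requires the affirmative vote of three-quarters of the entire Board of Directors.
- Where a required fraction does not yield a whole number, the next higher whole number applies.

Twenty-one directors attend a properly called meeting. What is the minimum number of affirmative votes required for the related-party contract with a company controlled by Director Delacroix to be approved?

20

The related-party contract with a company controlled by Director Delacroix requires three-fourths of the entire Board of Directors (26).
3/4 of 26 = 19.50, rounded up to 20.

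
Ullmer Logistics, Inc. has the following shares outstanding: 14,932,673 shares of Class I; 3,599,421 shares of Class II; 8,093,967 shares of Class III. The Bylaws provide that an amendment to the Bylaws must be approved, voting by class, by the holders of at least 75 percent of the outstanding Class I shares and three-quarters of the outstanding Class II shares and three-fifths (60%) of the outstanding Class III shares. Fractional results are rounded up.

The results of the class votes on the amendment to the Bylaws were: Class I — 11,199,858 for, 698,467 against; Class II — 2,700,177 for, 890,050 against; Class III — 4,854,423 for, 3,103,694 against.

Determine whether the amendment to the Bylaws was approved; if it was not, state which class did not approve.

Not approved — the Class III shares did not give the required vote.

Class I: 3/4 of 14932673 = 11199504.75, rounded up to 11199505; 11,199,505 required, 11,199,858 in favor — approved.
Class II: 3/4 of 3599421 = 2699565.75, rounded up to 2699566; 2,699,566 required, 2,700,177 in favor — approved.
Class III: 3/5 of 8093967 = 4856380.20, rounded up to 4856381; 4,856,381 required, 4,854,423 in favor — not approved.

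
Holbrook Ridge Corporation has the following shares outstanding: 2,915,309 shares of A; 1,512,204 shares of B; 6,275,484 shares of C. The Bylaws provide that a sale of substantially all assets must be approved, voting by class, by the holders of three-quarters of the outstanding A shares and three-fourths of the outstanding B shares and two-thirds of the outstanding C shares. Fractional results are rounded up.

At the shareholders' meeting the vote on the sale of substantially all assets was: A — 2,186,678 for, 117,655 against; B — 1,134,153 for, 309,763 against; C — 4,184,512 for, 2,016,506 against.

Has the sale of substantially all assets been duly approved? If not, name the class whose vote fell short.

Approved — every class gave the required vote.

A: 3/4 of 2915309 = 2186481.75, rounded up to 2186482; 2,186,482 required, 2,186,678 in favor — approved.
B: 3/4 of 1512204 = 1134153; 1,134,153 required, 1,134,153 in favor — approved.
C: 2/3 of 6275484 = 4183656; 4,183,656 required, 4,184,512 in favor — approved.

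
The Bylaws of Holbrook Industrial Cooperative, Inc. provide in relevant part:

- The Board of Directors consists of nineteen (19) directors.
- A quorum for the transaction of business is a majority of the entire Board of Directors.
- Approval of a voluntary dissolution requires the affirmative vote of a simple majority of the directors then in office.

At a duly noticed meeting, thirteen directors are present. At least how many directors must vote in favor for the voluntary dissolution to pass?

The voluntary dissolution requires a majority of the directors then in office (19).
A majority of 19 is 10.

10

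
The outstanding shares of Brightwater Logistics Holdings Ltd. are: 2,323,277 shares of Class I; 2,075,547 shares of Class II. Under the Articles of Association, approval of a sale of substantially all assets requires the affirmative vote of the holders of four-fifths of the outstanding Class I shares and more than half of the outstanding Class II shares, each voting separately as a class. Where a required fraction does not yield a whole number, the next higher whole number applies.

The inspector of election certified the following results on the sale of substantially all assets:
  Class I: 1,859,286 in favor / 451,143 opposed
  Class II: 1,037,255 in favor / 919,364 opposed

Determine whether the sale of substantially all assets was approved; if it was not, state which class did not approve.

Class I: 4/5 of 2323277 = 1858621.60, rounded up to 1858622; 1,858,622 required, 1,859,286 in favor — approved.
Class II: a majority of 2075547 is 1037774; 1,037,774 required, 1,037,255 in favor — not approved.

Not approved — the Class II shares did not give the required vote.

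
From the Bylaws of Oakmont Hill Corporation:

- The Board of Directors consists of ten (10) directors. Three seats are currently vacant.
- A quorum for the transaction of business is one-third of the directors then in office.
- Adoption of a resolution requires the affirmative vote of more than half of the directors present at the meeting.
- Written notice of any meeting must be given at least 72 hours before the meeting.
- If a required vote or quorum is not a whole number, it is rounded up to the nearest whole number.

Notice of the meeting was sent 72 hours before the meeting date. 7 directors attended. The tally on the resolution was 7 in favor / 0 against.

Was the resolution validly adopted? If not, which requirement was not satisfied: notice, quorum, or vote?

Notice: 72 hours given; 72 required (72 ≥ 72). Satisfied.
Quorum: 7 present; quorum is 3. Satisfied.
Vote: the resolution requires a majority of the directors present (7). A majority of 7 is 4, so 4 affirmative votes are needed; 7 voted in favor. Satisfied.

Valid — all requirements satisfied.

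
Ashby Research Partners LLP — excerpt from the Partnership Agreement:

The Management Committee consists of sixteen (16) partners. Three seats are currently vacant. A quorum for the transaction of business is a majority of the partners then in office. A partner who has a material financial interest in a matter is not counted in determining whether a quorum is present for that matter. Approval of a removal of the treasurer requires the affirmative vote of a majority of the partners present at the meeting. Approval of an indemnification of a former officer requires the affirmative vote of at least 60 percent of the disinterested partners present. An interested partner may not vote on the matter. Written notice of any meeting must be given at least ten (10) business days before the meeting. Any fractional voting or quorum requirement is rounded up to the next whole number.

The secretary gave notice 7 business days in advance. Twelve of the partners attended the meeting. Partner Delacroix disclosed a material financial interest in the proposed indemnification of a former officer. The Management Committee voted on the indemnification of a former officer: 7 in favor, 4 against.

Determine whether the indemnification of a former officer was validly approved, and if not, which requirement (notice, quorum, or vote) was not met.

Invalid — notice requirement not satisfied.

Notice: 7 business days given; 10 required (7 < 10). Not satisfied.
Quorum: 12 present, but the 1 interested partner does not count, leaving 11. Quorum is 7. Satisfied.
Vote: the indemnification of a former officer requires three-fifths of the disinterested partners present (12 − 1 = 11). 3/5 of 11 = 6.60, rounded up to 7, so 7 affirmative votes are needed; 7 voted in favor. Satisfied.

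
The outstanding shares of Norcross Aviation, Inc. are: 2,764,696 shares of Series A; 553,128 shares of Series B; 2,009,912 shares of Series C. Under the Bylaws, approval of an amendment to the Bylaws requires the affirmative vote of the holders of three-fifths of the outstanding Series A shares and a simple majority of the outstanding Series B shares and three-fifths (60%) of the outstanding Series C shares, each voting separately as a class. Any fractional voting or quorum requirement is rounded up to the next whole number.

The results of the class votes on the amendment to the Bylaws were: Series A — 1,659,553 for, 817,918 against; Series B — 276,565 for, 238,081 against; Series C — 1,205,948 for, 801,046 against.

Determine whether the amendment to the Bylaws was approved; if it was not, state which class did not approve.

Series A: 3/5 of 2764696 = 1658817.60, rounded up to 1658818; 1,658,818 required, 1,659,553 in favor — approved.
Series B: a majority of 553128 is 276565; 276,565 required, 276,565 in favor — approved.
Series C: 3/5 of 2009912 = 1205947.20, rounded up to 1205948; 1,205,948 required, 1,205,948 in favor — approved.

Approved — every class gave the required vote.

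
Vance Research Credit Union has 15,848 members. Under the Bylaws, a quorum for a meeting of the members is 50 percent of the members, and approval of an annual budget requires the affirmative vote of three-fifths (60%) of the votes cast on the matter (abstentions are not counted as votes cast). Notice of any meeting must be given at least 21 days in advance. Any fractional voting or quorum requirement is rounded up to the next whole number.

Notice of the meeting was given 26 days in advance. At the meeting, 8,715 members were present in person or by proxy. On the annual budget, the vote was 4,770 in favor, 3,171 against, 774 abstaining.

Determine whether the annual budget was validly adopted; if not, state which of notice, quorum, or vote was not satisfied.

Notice: 26 days given; 21 required. Satisfied.
Quorum: 50% of 15,848 = 7,924; 8,715 present. Satisfied.
Vote: requires three-fifths of the votes cast (8,715 − 774 abstaining = 7,941); 3/5 of 7941 = 4764.60, rounded up to 4765, so 4,765 needed; 4,770 in favor. Satisfied.

Valid — all requirements satisfied.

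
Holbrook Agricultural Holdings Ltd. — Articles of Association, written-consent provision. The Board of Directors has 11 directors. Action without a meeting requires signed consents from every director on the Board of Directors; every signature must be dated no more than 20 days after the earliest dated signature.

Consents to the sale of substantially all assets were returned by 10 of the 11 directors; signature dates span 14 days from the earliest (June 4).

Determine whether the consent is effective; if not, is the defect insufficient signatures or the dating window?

Signatures required: all of 11 — unanimous means all 11, so 11 needed; 10 signed. Insufficient.
Dating window: the latest signature is 14 days after the earliest; the limit is 20 days. Within the window.

Not effective — insufficient signatures.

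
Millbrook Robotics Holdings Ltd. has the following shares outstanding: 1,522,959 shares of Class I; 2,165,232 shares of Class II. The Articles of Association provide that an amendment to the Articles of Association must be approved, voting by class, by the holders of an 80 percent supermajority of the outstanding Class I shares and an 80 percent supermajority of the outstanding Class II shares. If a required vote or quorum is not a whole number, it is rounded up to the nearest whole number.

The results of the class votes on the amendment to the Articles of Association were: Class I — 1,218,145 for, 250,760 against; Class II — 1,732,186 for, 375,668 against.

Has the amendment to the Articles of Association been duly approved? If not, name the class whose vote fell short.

Not approved — the Class I shares did not give the required vote.

Class I: 4/5 of 1522959 = 1218367.20, rounded up to 1218368; 1,218,368 required, 1,218,145 in favor — not approved.
Class II: 4/5 of 2165232 = 1732185.60, rounded up to 1732186; 1,732,186 required, 1,732,186 in favor — approved.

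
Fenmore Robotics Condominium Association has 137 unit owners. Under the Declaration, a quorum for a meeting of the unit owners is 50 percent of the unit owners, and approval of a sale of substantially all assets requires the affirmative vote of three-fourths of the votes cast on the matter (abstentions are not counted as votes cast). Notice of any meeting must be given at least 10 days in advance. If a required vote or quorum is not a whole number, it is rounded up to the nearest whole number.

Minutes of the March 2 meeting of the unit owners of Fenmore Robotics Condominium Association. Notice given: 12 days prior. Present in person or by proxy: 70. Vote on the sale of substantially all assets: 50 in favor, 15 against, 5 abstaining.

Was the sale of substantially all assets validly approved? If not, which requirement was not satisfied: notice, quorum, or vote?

Notice: 12 days given; 10 required. Satisfied.
Quorum: 50% of 137 = 68.50, rounded up to 69; 70 present. Satisfied.
Vote: requires three-fourths of the votes cast (70 − 5 abstaining = 65); 3/4 of 65 = 48.75, rounded up to 49, so 49 needed; 50 in favor. Satisfied.

Valid — all requirements satisfied.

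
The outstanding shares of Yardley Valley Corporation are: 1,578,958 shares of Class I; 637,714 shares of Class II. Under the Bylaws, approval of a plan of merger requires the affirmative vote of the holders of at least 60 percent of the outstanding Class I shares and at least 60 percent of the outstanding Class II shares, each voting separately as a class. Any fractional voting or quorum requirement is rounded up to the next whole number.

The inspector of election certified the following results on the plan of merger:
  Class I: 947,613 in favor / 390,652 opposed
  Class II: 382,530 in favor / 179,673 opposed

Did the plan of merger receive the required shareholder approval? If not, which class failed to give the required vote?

Class I: 3/5 of 1578958 = 947374.80, rounded up to 947375; 947,375 required, 947,613 in favor — approved.
Class II: 3/5 of 637714 = 382628.40, rounded up to 382629; 382,629 required, 382,530 in favor — not approved.

Not approved — the Class II shares did not give the required vote.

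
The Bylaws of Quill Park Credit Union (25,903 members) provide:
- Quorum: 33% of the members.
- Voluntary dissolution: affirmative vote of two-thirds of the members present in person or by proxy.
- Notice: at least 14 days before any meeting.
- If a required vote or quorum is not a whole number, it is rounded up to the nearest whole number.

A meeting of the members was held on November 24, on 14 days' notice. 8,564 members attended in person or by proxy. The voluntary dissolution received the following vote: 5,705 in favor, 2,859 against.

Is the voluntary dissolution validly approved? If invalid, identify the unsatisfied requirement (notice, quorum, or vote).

Notice: 14 days given; 14 required. Satisfied.
Quorum: 33% of 25,903 = 8,547.99, rounded up to 8,548; 8,564 present. Satisfied.
Vote: requires two-thirds of those present (8,564); 2/3 of 8564 = 5709.33, rounded up to 5710, so 5,710 needed; 5,705 in favor. Not satisfied.

Invalid — vote requirement not satisfied.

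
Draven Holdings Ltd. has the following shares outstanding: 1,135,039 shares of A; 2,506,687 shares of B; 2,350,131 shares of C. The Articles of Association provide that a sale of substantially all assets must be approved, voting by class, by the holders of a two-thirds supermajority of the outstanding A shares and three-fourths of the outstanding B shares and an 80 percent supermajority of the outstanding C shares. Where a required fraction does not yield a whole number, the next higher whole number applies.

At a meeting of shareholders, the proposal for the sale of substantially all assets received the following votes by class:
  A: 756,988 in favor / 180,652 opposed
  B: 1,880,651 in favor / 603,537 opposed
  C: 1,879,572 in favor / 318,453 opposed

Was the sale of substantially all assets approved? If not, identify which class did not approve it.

Not approved — the C shares did not give the required vote.

A: 2/3 of 1135039 = 756692.67, rounded up to 756693; 756,693 required, 756,988 in favor — approved.
B: 3/4 of 2506687 = 1880015.25, rounded up to 1880016; 1,880,016 required, 1,880,651 in favor — approved.
C: 4/5 of 2350131 = 1880104.80, rounded up to 1880105; 1,880,105 required, 1,879,572 in favor — not approved.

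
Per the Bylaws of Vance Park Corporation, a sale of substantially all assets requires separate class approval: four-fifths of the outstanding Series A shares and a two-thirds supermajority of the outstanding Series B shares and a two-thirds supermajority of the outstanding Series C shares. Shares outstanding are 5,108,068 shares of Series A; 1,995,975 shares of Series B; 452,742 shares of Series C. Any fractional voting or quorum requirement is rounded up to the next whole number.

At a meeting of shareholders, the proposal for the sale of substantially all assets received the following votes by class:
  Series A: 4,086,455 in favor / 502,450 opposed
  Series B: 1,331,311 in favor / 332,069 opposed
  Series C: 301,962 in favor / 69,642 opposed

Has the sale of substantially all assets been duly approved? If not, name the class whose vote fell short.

Series A: 4/5 of 5108068 = 4086454.40, rounded up to 4086455; 4,086,455 required, 4,086,455 in favor — approved.
Series B: 2/3 of 1995975 = 1330650; 1,330,650 required, 1,331,311 in favor — approved.
Series C: 2/3 of 452742 = 301828; 301,828 required, 301,962 in favor — approved.

Approved — every class gave the required vote.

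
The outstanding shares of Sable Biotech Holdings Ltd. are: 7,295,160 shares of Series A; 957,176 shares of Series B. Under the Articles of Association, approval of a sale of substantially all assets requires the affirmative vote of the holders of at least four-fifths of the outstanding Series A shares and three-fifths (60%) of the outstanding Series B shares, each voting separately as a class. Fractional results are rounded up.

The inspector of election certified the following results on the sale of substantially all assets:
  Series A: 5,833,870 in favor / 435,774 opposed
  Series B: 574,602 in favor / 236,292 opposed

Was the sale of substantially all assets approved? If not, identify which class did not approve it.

Series A: 4/5 of 7295160 = 5836128; 5,836,128 required, 5,833,870 in favor — not approved.
Series B: 3/5 of 957176 = 574305.60, rounded up to 574306; 574,306 required, 574,602 in favor — approved.

Not approved — the Series A shares did not give the required vote.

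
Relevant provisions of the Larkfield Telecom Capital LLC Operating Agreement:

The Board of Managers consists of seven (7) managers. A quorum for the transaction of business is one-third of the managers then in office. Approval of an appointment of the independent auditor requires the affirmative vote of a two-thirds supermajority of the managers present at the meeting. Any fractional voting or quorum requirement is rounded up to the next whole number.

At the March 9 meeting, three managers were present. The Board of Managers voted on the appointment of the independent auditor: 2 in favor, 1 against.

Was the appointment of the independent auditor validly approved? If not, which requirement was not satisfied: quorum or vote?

Quorum: 3 present; quorum is 3. Satisfied.
Vote: the appointment of the independent auditor requires two-thirds of the managers present (3). 2/3 of 3 = 2, so 2 affirmative votes are needed; 2 voted in favor. Satisfied.

Valid — all requirements satisfied.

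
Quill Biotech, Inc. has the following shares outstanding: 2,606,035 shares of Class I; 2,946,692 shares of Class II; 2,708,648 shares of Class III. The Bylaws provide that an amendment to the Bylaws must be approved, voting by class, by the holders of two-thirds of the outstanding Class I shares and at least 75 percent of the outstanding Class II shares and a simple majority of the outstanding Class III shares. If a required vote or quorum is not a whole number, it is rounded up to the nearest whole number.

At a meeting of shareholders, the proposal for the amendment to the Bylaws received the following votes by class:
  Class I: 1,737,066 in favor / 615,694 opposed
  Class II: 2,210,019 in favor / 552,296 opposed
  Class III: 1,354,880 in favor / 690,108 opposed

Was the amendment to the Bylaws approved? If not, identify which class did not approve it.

Class I: 2/3 of 2606035 = 1737356.67, rounded up to 1737357; 1,737,357 required, 1,737,066 in favor — not approved.
Class II: 3/4 of 2946692 = 2210019; 2,210,019 required, 2,210,019 in favor — approved.
Class III: a majority of 2708648 is 1354325; 1,354,325 required, 1,354,880 in favor — approved.

Not approved — the Class I shares did not give the required vote.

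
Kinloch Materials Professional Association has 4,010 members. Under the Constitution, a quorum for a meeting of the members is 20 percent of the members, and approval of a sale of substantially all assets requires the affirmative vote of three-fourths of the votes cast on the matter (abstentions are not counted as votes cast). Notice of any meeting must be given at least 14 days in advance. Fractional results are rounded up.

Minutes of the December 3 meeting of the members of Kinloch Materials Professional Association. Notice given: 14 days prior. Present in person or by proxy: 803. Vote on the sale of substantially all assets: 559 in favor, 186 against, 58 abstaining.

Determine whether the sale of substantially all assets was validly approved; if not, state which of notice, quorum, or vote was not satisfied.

Notice: 14 days given; 14 required. Satisfied.
Quorum: 20% of 4,010 = 802; 803 present. Satisfied.
Vote: requires three-fourths of the votes cast (803 − 58 abstaining = 745); 3/4 of 745 = 558.75, rounded up to 559, so 559 needed; 559 in favor. Satisfied.

Valid — all requirements satisfied.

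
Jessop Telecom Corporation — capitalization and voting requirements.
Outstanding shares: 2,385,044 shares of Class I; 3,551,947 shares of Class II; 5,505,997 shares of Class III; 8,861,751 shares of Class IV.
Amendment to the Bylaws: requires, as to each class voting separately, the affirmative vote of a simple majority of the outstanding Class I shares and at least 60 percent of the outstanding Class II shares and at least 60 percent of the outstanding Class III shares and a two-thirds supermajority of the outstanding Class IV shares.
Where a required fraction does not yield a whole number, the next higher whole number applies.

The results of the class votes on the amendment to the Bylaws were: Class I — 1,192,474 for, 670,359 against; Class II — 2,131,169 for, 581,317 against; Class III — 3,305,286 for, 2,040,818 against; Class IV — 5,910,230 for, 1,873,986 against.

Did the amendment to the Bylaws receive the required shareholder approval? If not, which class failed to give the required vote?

Class I: a majority of 2385044 is 1192523; 1,192,523 required, 1,192,474 in favor — not approved.
Class II: 3/5 of 3551947 = 2131168.20, rounded up to 2131169; 2,131,169 required, 2,131,169 in favor — approved.
Class III: 3/5 of 5505997 = 3303598.20, rounded up to 3303599; 3,303,599 required, 3,305,286 in favor — approved.
Class IV: 2/3 of 8861751 = 5907834; 5,907,834 required, 5,910,230 in favor — approved.

Not approved — the Class I shares did not give the required vote.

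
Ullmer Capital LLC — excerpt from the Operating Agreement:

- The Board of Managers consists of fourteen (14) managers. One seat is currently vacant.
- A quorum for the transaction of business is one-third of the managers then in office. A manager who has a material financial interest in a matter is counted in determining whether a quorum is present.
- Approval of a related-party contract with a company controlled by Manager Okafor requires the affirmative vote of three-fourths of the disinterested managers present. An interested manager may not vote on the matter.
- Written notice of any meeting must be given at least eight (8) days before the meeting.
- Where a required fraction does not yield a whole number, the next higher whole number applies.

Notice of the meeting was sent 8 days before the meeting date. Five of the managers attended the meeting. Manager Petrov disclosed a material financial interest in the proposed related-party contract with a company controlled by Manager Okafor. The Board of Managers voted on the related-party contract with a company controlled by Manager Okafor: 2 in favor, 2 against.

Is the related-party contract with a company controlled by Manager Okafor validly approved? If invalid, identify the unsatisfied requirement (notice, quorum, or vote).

Invalid — vote requirement not satisfied.

Notice: 8 days given; 8 required (8 ≥ 8). Satisfied.
Quorum: 5 present (interested managers count toward quorum); quorum is 5. Satisfied.
Vote: the related-party contract with a company controlled by Manager Okafor requires three-fourths of the disinterested managers present (5 − 1 = 4). 3/4 of 4 = 3, so 3 affirmative votes are needed; 2 voted in favor. Not satisfied.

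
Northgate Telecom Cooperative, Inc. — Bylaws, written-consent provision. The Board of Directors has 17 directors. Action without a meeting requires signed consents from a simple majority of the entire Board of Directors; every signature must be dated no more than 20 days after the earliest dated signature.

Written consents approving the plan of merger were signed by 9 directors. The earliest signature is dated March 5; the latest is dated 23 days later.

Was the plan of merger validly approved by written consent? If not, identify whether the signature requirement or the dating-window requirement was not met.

Signatures required: a simple majority of 17 — a majority of 17 is 9, so 9 needed; 9 signed. Sufficient.
Dating window: the latest signature is 23 days after the earliest; the limit is 20 days. Outside the window.

Not effective — dating-window requirement not satisfied.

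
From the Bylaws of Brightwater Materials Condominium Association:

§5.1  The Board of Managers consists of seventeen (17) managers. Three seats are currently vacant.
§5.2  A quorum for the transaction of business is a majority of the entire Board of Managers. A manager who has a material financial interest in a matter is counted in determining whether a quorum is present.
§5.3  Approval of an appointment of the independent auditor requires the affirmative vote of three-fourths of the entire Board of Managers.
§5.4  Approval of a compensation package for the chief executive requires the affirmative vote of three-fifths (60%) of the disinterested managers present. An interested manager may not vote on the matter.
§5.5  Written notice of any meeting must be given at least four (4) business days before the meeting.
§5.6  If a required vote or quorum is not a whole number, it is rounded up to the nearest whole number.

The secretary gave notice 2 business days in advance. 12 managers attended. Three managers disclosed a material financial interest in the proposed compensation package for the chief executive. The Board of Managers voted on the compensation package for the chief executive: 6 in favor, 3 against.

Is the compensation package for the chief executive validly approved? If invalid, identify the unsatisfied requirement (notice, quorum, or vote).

Invalid — notice requirement not satisfied.

Notice: 2 business days given; 4 required (2 < 4). Not satisfied.
Quorum: 12 present (interested managers count toward quorum); quorum is 9. Satisfied.
Vote: the compensation package for the chief executive requires three-fifths of the disinterested managers present (12 − 3 = 9). 3/5 of 9 = 5.40, rounded up to 6, so 6 affirmative votes are needed; 6 voted in favor. Satisfied.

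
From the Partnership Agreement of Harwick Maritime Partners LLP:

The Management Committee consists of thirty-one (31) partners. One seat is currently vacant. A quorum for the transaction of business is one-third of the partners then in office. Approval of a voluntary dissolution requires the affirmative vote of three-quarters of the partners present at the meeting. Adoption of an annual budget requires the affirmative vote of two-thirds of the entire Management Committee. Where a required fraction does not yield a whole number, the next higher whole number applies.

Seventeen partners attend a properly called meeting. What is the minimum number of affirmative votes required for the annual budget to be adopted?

21

The annual budget requires two-thirds of the entire Management Committee (31).
2/3 of 31 = 20.67, rounded up to 21.
(Only 17 can vote, so the annual budget cannot pass at this meeting, but the required vote is still 21.)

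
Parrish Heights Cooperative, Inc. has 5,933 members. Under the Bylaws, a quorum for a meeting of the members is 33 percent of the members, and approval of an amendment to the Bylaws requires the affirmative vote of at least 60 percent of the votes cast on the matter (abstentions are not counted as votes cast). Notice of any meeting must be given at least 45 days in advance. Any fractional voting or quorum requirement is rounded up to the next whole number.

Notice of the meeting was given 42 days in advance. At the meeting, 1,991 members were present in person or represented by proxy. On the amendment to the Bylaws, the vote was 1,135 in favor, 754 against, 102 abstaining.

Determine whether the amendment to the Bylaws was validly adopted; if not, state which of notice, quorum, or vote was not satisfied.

Notice: 42 days given; 45 required. Not satisfied.
Quorum: 33% of 5,933 = 1,957.89, rounded up to 1,958; 1,991 present. Satisfied.
Vote: requires three-fifths of the votes cast (1,991 − 102 abstaining = 1,889); 3/5 of 1889 = 1133.40, rounded up to 1134, so 1,134 needed; 1,135 in favor. Satisfied.

Invalid — notice requirement not satisfied.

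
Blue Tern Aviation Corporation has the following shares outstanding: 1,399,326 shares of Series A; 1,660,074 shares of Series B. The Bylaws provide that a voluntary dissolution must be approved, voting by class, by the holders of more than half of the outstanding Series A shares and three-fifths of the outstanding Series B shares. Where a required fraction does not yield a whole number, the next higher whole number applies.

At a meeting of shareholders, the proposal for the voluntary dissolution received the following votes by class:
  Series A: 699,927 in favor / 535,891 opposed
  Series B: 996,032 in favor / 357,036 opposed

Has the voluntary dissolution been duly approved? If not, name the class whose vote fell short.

Series A: a majority of 1399326 is 699664; 699,664 required, 699,927 in favor — approved.
Series B: 3/5 of 1660074 = 996044.40, rounded up to 996045; 996,045 required, 996,032 in favor — not approved.

Not approved — the Series B shares did not give the required vote.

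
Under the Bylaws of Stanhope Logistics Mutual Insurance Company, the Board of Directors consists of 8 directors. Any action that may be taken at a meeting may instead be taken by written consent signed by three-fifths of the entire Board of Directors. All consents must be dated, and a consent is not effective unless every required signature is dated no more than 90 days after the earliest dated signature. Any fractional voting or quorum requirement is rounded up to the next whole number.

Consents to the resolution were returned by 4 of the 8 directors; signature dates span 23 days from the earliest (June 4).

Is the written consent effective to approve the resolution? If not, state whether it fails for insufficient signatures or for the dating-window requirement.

Signatures required: three-fifths of 8 — 3/5 of 8 = 4.80, rounded up to 5, so 5 needed; 4 signed. Insufficient.
Dating window: the latest signature is 23 days after the earliest; the limit is 90 days. Within the window.

Not effective — insufficient signatures.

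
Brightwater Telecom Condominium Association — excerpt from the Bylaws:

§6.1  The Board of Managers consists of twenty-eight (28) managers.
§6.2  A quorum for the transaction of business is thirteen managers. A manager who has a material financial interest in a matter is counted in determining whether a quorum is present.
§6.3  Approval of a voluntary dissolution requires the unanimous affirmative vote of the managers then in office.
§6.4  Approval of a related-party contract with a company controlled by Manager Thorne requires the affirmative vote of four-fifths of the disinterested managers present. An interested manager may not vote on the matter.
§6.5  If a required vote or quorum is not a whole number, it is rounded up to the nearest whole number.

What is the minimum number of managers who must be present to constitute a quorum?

The quorum is fixed at 13.

13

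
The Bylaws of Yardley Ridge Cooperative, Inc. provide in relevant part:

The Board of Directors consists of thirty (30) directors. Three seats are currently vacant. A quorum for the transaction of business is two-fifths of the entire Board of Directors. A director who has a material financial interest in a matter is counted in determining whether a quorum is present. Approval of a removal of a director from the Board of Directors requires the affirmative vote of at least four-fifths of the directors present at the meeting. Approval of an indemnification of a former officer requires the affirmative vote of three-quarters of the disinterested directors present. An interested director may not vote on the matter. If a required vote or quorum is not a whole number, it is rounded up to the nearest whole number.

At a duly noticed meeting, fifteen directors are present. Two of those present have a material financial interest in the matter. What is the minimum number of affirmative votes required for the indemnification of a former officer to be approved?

10

The indemnification of a former officer requires three-fourths of the disinterested directors present (15 − 2 = 13).
3/4 of 13 = 9.75, rounded up to 10.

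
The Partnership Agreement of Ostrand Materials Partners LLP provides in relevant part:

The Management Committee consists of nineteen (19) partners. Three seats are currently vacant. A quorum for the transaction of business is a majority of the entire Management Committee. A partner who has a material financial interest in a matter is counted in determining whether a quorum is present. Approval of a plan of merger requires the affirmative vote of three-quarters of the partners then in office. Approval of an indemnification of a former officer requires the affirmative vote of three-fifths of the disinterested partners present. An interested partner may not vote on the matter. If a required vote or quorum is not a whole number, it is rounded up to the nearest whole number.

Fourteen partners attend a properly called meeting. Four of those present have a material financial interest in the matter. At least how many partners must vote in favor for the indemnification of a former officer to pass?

6

The indemnification of a former officer requires three-fifths of the disinterested partners present (14 − 4 = 10).
3/5 of 10 = 6.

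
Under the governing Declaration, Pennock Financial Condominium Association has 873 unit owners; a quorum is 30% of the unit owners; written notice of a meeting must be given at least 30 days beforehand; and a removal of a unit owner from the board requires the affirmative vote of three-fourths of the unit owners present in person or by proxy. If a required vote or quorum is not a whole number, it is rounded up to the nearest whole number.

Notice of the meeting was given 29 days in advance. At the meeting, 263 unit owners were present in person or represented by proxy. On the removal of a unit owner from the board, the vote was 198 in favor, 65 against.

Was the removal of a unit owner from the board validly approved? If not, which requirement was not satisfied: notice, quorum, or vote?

Notice: 29 days given; 30 required. Not satisfied.
Quorum: 30% of 873 = 261.90, rounded up to 262; 263 present. Satisfied.
Vote: requires three-fourths of those present (263); 3/4 of 263 = 197.25, rounded up to 198, so 198 needed; 198 in favor. Satisfied.

Invalid — notice requirement not satisfied.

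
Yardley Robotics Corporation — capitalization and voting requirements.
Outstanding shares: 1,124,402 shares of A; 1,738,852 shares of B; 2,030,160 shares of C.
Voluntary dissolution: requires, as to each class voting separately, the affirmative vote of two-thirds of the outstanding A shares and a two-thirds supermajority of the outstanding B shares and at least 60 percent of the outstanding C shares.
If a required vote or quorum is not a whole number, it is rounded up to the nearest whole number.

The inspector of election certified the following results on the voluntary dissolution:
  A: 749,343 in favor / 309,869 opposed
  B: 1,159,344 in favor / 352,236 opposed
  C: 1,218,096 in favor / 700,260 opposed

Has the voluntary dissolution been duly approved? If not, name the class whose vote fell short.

Not approved — the A shares did not give the required vote.

A: 2/3 of 1124402 = 749601.33, rounded up to 749602; 749,602 required, 749,343 in favor — not approved.
B: 2/3 of 1738852 = 1159234.67, rounded up to 1159235; 1,159,235 required, 1,159,344 in favor — approved.
C: 3/5 of 2030160 = 1218096; 1,218,096 required, 1,218,096 in favor — approved.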